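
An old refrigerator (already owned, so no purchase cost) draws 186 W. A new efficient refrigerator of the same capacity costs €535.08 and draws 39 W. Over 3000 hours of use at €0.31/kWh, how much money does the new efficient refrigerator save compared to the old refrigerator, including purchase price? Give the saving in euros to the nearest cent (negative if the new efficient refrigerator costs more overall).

-€398.37

old refrigerator: €0.00 + (186/1000) kW × 3000 h × €0.31 = €0.00 + €172.98 = €172.98
new efficient refrigerator: €535.08 + (39/1000) kW × 3000 h × €0.31 = €535.08 + €36.27 = €571.35
Saving = €172.98 − €571.35 = −€398.37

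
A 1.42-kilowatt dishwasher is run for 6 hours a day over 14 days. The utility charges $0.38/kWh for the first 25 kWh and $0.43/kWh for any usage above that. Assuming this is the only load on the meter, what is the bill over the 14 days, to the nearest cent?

$50.04

Runtime = 6 h/day × 14 days = 84 h
Energy = 1.42 kW × 84 h = 119.28 kWh
Tier 1 (0–25 kWh): 25 × $0.38 = $9.5
Above 25 kWh: 94.28 × $0.43 = $40.5404
Bill = $50.04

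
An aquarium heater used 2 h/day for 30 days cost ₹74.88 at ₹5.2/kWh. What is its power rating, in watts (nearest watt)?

Energy = ₹74.88 ÷ ₹5.2/kWh = 14.4 kWh
Runtime = 2 h/day × 30 days = 60 h
Power = 14.4 kWh ÷ 60 h = 0.24 kW = 240 W

240 W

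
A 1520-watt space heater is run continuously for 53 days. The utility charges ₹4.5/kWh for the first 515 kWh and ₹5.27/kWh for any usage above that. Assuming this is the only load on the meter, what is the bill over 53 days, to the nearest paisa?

Runtime = 24 h × 53 = 1272 h
Energy = 1.52 kW × 1272 h = 1933.44 kWh
Tier 1 (0–515 kWh): 515 × ₹4.5 = ₹2317.5
Above 515 kWh: 1418.44 × ₹5.27 = ₹7475.1788
Bill = ₹9792.68

₹9792.68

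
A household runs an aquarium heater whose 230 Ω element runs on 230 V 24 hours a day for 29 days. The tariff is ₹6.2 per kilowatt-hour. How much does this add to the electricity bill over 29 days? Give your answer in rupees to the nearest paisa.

₹992.50

Power = V²/R = 230²/230 = 230 W = 0.23 kW
Runtime = 24 h × 29 = 696 h
Energy = 0.23 kW × 696 h = 160.08 kWh
Cost = 160.08 kWh × ₹6.2/kWh = ₹992.50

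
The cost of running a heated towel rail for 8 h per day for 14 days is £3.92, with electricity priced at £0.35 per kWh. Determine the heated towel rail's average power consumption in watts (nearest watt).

Energy = £3.92 ÷ £0.35/kWh = 11.2 kWh
Runtime = 8 h/day × 14 days = 112 h
Power = 11.2 kWh ÷ 112 h = 0.1 kW = 100 W

100 W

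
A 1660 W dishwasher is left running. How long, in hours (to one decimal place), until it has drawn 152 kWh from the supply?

91.6 h

Hours = 152 kWh ÷ 1.66 kW = 91.6 h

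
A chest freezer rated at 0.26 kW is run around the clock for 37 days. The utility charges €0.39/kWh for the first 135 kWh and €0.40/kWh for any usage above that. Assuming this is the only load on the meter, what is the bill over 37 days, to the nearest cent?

Runtime = 24 h × 37 = 888 h
Energy = 0.26 kW × 888 h = 230.88 kWh
Tier 1 (0–135 kWh): 135 × €0.39 = €52.65
Above 135 kWh: 95.88 × €0.40 = €38.352
Bill = €91.00

€91.00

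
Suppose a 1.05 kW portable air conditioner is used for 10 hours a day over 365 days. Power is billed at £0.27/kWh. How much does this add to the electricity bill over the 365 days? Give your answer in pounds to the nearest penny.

£1034.78

Runtime = 10 h/day × 365 days = 3650 h
Energy = 1.05 kW × 3650 h = 3832.5 kWh
Cost = 3832.5 kWh × £0.27/kWh = £1034.78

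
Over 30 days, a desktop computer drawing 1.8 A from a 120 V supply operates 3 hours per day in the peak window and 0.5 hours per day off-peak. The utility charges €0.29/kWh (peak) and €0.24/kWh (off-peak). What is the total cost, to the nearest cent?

€6.42

Power = 1.8 A × 120 V = 216 W = 0.216 kW
Peak energy = 0.216 kW × 3 h × 30 = 19.44 kWh
Off-peak energy = 0.216 kW × 0.5 h × 30 = 3.24 kWh
Cost = 19.44 × €0.29 + 3.24 × €0.24 = €5.6376 + €0.7776 = €6.42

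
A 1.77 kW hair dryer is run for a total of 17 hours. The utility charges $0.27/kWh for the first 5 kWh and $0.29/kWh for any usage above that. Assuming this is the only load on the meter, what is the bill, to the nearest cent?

Energy = 1.77 kW × 17 h = 30.09 kWh
Tier 1 (0–5 kWh): 5 × $0.27 = $1.35
Above 5 kWh: 25.09 × $0.29 = $7.2761
Bill = $8.63

$8.63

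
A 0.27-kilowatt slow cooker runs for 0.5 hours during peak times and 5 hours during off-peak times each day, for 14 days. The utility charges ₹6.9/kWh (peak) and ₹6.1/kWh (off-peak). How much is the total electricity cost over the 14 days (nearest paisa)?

Peak energy = 0.27 kW × 0.5 h × 14 = 1.89 kWh
Off-peak energy = 0.27 kW × 5 h × 14 = 18.9 kWh
Cost = 1.89 × ₹6.9 + 18.9 × ₹6.1 = ₹13.041 + ₹115.29 = ₹128.33

₹128.33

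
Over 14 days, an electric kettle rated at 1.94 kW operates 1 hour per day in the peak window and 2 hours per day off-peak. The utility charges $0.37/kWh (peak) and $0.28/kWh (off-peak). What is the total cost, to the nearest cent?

$25.26

Peak energy = 1.94 kW × 1 h × 14 = 27.16 kWh
Off-peak energy = 1.94 kW × 2 h × 14 = 54.32 kWh
Cost = 27.16 × $0.37 + 54.32 × $0.28 = $10.0492 + $15.2096 = $25.26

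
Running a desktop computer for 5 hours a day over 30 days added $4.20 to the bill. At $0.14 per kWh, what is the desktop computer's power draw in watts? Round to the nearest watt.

200 W

Energy = $4.20 ÷ $0.14/kWh = 30 kWh
Runtime = 5 h/day × 30 days = 150 h
Power = 30 kWh ÷ 150 h = 0.2 kW = 200 W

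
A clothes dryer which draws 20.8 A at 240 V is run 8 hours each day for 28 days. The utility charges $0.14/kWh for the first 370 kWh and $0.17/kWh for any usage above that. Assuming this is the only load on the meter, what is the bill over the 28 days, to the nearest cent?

Power = 20.8 A × 240 V = 4992 W = 4.992 kW
Runtime = 8 h/day × 28 days = 224 h
Energy = 4.992 kW × 224 h = 1118.208 kWh
Tier 1 (0–370 kWh): 370 × $0.14 = $51.8
Above 370 kWh: 748.208 × $0.17 = $127.19536
Bill = $179.00

$179.00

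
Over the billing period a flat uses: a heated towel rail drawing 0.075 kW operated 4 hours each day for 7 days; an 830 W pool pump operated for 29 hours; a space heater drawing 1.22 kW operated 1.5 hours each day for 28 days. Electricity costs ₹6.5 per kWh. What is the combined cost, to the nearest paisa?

heated towel rail: Runtime = 4 h/day × 7 days = 28 h
heated towel rail: 0.075 kW × 28 h = 2.1 kWh
pool pump: 0.83 kW × 29 h = 24.07 kWh
space heater: Runtime = 1.5 h/day × 28 days = 42 h
space heater: 1.22 kW × 42 h = 51.24 kWh
Total energy = 77.41 kWh
Cost = 77.41 × ₹6.5 = ₹503.17

₹503.17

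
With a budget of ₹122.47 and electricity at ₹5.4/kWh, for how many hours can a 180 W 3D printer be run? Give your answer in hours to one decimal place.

Energy available = ₹122.47 ÷ ₹5.4/kWh = 22.6796 kWh
Hours = 22.6796 kWh ÷ 0.18 kW = 126.0 h

126.0 h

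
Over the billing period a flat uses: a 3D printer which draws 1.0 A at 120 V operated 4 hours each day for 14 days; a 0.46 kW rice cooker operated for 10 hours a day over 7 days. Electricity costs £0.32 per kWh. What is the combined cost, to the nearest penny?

£12.45

3D printer: Power = 1.0 A × 120 V = 120 W = 0.12 kW
3D printer: Runtime = 4 h/day × 14 days = 56 h
3D printer: 0.12 kW × 56 h = 6.72 kWh
rice cooker: Runtime = 10 h/day × 7 days = 70 h
rice cooker: 0.46 kW × 70 h = 32.2 kWh
Total energy = 38.92 kWh
Cost = 38.92 × £0.32 = £12.45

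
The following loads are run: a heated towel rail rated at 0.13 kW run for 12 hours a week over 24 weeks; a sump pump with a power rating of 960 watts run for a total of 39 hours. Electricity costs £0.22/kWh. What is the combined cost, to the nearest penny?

£16.47

heated towel rail: Runtime = 12 h/week × 24 weeks = 288 h
heated towel rail: 0.13 kW × 288 h = 37.44 kWh
sump pump: 0.96 kW × 39 h = 37.44 kWh
Total energy = 74.88 kWh
Cost = 74.88 × £0.22 = £16.47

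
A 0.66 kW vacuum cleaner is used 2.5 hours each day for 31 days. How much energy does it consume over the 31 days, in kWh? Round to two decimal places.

51.15 kWh

Runtime = 2.5 h/day × 31 days = 77.5 h
Energy = 0.66 kW × 77.5 h = 51.15 kWh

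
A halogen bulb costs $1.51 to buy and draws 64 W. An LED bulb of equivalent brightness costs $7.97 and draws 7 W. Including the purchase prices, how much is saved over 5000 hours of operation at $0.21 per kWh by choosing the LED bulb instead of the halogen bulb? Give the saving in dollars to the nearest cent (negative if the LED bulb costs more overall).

$53.39

halogen bulb: $1.51 + (64/1000) kW × 5000 h × $0.21 = $1.51 + $67.2 = $68.71
LED bulb: $7.97 + (7/1000) kW × 5000 h × $0.21 = $7.97 + $7.35 = $15.32
Saving = $68.71 − $15.32 = $53.39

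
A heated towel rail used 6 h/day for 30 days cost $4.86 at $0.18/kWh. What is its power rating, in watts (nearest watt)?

Energy = $4.86 ÷ $0.18/kWh = 27 kWh
Runtime = 6 h/day × 30 days = 180 h
Power = 27 kWh ÷ 180 h = 0.15 kW = 150 W

150 W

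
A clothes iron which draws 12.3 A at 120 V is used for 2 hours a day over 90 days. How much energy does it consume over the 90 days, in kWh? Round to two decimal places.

Power = 12.3 A × 120 V = 1476 W = 1.476 kW
Runtime = 2 h/day × 90 days = 180 h
Energy = 1.476 kW × 180 h = 265.68 kWh

265.68 kWh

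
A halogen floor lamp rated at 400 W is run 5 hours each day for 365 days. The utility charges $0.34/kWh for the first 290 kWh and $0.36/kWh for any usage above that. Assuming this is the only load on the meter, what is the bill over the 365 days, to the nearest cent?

$257.00

Runtime = 5 h/day × 365 days = 1825 h
Energy = 0.4 kW × 1825 h = 730 kWh
Tier 1 (0–290 kWh): 290 × $0.34 = $98.6
Above 290 kWh: 440 × $0.36 = $158.4
Bill = $257.00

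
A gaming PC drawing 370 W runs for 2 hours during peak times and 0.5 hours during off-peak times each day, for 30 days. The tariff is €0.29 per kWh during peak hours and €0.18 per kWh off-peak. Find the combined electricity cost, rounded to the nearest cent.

€7.44

Peak energy = 0.37 kW × 2 h × 30 = 22.2 kWh
Off-peak energy = 0.37 kW × 0.5 h × 30 = 5.55 kWh
Cost = 22.2 × €0.29 + 5.55 × €0.18 = €6.438 + €0.999 = €7.44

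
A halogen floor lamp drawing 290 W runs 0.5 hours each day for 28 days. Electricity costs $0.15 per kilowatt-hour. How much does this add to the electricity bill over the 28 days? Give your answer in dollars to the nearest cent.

Runtime = 0.5 h/day × 28 days = 14 h
Energy = 0.29 kW × 14 h = 4.06 kWh
Cost = 4.06 kWh × $0.15/kWh = $0.61

$0.61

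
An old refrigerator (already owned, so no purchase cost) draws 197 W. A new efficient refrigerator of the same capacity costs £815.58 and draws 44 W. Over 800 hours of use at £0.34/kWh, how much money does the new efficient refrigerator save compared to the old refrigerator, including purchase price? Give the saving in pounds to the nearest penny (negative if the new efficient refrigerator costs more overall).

old refrigerator: £0.00 + (197/1000) kW × 800 h × £0.34 = £0.00 + £53.584 = £53.584
new efficient refrigerator: £815.58 + (44/1000) kW × 800 h × £0.34 = £815.58 + £11.968 = £827.548
Saving = £53.584 − £827.548 = −£773.964 → -£773.96

-£773.96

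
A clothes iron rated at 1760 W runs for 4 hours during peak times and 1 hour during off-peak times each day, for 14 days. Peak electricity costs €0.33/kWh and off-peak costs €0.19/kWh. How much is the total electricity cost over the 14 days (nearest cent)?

Peak energy = 1.76 kW × 4 h × 14 = 98.56 kWh
Off-peak energy = 1.76 kW × 1 h × 14 = 24.64 kWh
Cost = 98.56 × €0.33 + 24.64 × €0.19 = €32.5248 + €4.6816 = €37.21

€37.21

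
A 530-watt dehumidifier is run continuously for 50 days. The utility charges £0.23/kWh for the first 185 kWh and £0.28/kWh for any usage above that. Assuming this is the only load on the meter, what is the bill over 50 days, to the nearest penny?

Runtime = 24 h × 50 = 1200 h
Energy = 0.53 kW × 1200 h = 636 kWh
Tier 1 (0–185 kWh): 185 × £0.23 = £42.55
Above 185 kWh: 451 × £0.28 = £126.28
Bill = £168.83

£168.83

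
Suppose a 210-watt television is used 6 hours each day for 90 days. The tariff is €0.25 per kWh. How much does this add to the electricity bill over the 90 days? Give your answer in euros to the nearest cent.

€28.35

Runtime = 6 h/day × 90 days = 540 h
Energy = 0.21 kW × 540 h = 113.4 kWh
Cost = 113.4 kWh × €0.25/kWh = €28.35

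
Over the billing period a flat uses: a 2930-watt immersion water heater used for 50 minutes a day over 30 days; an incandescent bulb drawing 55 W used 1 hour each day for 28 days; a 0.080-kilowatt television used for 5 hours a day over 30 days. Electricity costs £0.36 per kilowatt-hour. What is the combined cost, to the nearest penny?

£31.24

immersion water heater: Runtime = 50 min × 30 = 1500 min = 25 h
immersion water heater: 2.93 kW × 25 h = 73.25 kWh
incandescent bulb: Runtime = 1 h/day × 28 days = 28 h
incandescent bulb: 0.055 kW × 28 h = 1.54 kWh
television: Runtime = 5 h/day × 30 days = 150 h
television: 0.08 kW × 150 h = 12 kWh
Total energy = 86.79 kWh
Cost = 86.79 × £0.36 = £31.24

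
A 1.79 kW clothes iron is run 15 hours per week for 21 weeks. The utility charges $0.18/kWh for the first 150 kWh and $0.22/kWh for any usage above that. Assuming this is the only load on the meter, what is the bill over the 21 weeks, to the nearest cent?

$118.05

Runtime = 15 h/week × 21 weeks = 315 h
Energy = 1.79 kW × 315 h = 563.85 kWh
Tier 1 (0–150 kWh): 150 × $0.18 = $27
Above 150 kWh: 413.85 × $0.22 = $91.047
Bill = $118.05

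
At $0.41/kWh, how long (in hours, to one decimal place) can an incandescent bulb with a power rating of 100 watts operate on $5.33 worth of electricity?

130.0 h

Energy available = $5.33 ÷ $0.41/kWh = 13 kWh
Hours = 13 kWh ÷ 0.1 kW = 130.0 h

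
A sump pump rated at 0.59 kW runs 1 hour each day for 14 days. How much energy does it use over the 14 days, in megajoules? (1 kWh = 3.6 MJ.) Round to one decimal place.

Runtime = 1 h/day × 14 days = 14 h
Energy = 0.59 kW × 14 h = 8.26 kWh
= 8.26 × 3.6 MJ = 29.7 MJ

29.7 MJ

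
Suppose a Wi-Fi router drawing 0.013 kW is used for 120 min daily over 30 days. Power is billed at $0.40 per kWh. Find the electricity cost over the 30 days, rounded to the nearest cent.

$0.31

Runtime = 120 min × 30 = 3600 min = 60 h
Energy = 0.013 kW × 60 h = 0.78 kWh
Cost = 0.78 kWh × $0.40/kWh = $0.31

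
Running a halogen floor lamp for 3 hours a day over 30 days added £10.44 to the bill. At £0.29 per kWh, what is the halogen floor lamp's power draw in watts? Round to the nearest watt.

Energy = £10.44 ÷ £0.29/kWh = 36 kWh
Runtime = 3 h/day × 30 days = 90 h
Power = 36 kWh ÷ 90 h = 0.4 kW = 400 W

400 W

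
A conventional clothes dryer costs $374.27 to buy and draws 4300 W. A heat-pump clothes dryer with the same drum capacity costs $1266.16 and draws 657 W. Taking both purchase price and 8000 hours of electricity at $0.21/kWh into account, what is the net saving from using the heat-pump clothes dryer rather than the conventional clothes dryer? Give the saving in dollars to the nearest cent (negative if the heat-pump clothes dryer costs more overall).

conventional clothes dryer: $374.27 + (4300/1000) kW × 8000 h × $0.21 = $374.27 + $7224 = $7598.27
heat-pump clothes dryer: $1266.16 + (657/1000) kW × 8000 h × $0.21 = $1266.16 + $1103.76 = $2369.92
Saving = $7598.27 − $2369.92 = $5228.35

$5228.35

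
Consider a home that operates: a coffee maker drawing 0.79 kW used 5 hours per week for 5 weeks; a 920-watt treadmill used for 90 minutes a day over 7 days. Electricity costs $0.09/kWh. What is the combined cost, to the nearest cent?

$2.65

coffee maker: Runtime = 5 h/week × 5 weeks = 25 h
coffee maker: 0.79 kW × 25 h = 19.75 kWh
treadmill: Runtime = 90 min × 7 = 630 min = 10.5 h
treadmill: 0.92 kW × 10.5 h = 9.66 kWh
Total energy = 29.41 kWh
Cost = 29.41 × $0.09 = $2.65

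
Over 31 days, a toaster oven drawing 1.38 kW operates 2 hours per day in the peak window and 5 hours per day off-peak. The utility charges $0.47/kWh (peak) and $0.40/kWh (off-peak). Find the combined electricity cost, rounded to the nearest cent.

Peak energy = 1.38 kW × 2 h × 31 = 85.56 kWh
Off-peak energy = 1.38 kW × 5 h × 31 = 213.9 kWh
Cost = 85.56 × $0.47 + 213.9 × $0.40 = $40.2132 + $85.56 = $125.77

$125.77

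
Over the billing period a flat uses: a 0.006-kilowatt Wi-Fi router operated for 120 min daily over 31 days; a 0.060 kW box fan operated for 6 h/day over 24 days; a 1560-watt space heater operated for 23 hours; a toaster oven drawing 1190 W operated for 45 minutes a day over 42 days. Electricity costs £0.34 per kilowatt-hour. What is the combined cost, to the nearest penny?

£28.01

Wi-Fi router: Runtime = 120 min × 31 = 3720 min = 62 h
Wi-Fi router: 0.006 kW × 62 h = 0.372 kWh
box fan: Runtime = 6 h/day × 24 days = 144 h
box fan: 0.06 kW × 144 h = 8.64 kWh
space heater: 1.56 kW × 23 h = 35.88 kWh
toaster oven: Runtime = 45 min × 42 = 1890 min = 31.5 h
toaster oven: 1.19 kW × 31.5 h = 37.485 kWh
Total energy = 82.377 kWh
Cost = 82.377 × £0.34 = £28.01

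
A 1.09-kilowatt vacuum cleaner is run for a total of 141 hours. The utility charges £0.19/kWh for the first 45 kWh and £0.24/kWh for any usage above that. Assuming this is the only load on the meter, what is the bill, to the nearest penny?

£34.64

Energy = 1.09 kW × 141 h = 153.69 kWh
Tier 1 (0–45 kWh): 45 × £0.19 = £8.55
Above 45 kWh: 108.69 × £0.24 = £26.0856
Bill = £34.64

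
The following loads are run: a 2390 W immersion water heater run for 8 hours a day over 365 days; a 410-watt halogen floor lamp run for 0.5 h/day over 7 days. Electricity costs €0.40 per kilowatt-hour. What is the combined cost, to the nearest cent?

immersion water heater: Runtime = 8 h/day × 365 days = 2920 h
immersion water heater: 2.39 kW × 2920 h = 6978.8 kWh
halogen floor lamp: Runtime = 0.5 h/day × 7 days = 3.5 h
halogen floor lamp: 0.41 kW × 3.5 h = 1.435 kWh
Total energy = 6980.235 kWh
Cost = 6980.235 × €0.40 = €2792.09

€2792.09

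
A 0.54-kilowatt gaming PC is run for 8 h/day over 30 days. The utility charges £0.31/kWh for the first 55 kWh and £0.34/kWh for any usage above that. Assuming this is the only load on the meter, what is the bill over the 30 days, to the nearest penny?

£42.41

Runtime = 8 h/day × 30 days = 240 h
Energy = 0.54 kW × 240 h = 129.6 kWh
Tier 1 (0–55 kWh): 55 × £0.31 = £17.05
Above 55 kWh: 74.6 × £0.34 = £25.364
Bill = £42.41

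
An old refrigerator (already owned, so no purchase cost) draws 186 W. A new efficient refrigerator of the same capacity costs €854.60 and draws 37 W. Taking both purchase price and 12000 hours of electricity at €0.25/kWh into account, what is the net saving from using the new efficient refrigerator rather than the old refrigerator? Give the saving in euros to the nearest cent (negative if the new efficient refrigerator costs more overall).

old refrigerator: €0.00 + (186/1000) kW × 12000 h × €0.25 = €0.00 + €558 = €558
new efficient refrigerator: €854.60 + (37/1000) kW × 12000 h × €0.25 = €854.60 + €111 = €965.6
Saving = €558 − €965.6 = −€407.6

-€407.60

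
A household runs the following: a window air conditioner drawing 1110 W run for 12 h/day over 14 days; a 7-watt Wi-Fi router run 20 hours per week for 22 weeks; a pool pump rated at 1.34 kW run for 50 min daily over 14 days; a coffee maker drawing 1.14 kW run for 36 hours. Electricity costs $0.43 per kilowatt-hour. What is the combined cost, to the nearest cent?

$105.88

window air conditioner: Runtime = 12 h/day × 14 days = 168 h
window air conditioner: 1.11 kW × 168 h = 186.48 kWh
Wi-Fi router: Runtime = 20 h/week × 22 weeks = 440 h
Wi-Fi router: 0.007 kW × 440 h = 3.08 kWh
pool pump: Runtime = 50 min × 14 = 700 min = 11.666666… h
pool pump: 1.34 kW × 11.666666… h = 15.633333… kWh
coffee maker: 1.14 kW × 36 h = 41.04 kWh
Total energy = 246.233333… kWh
Cost = 246.233333… × $0.43 = $105.88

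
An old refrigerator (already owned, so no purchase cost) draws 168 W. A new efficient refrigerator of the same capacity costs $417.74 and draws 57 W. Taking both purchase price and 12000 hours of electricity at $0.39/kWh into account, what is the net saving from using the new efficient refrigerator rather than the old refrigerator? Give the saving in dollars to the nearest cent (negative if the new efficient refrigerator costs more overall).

$101.74

old refrigerator: $0.00 + (168/1000) kW × 12000 h × $0.39 = $0.00 + $786.24 = $786.24
new efficient refrigerator: $417.74 + (57/1000) kW × 12000 h × $0.39 = $417.74 + $266.76 = $684.5
Saving = $786.24 − $684.5 = $101.74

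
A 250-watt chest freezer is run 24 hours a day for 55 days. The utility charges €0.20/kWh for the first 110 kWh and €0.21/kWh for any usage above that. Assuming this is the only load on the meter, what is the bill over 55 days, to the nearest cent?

Runtime = 24 h × 55 = 1320 h
Energy = 0.25 kW × 1320 h = 330 kWh
Tier 1 (0–110 kWh): 110 × €0.20 = €22
Above 110 kWh: 220 × €0.21 = €46.2
Bill = €68.20

€68.20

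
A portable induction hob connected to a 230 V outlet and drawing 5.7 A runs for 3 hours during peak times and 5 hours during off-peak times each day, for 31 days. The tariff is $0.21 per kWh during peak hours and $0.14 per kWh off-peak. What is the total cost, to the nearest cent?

$54.05

Power = 5.7 A × 230 V = 1311 W = 1.311 kW
Peak energy = 1.311 kW × 3 h × 31 = 121.923 kWh
Off-peak energy = 1.311 kW × 5 h × 31 = 203.205 kWh
Cost = 121.923 × $0.21 + 203.205 × $0.14 = $25.60383 + $28.4487 = $54.05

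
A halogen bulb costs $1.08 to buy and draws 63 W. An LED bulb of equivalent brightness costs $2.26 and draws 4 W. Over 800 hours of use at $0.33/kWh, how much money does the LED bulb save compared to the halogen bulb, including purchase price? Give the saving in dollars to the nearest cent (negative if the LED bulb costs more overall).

halogen bulb: $1.08 + (63/1000) kW × 800 h × $0.33 = $1.08 + $16.632 = $17.712
LED bulb: $2.26 + (4/1000) kW × 800 h × $0.33 = $2.26 + $1.056 = $3.316
Saving = $17.712 − $3.316 = $14.396 → $14.40

$14.40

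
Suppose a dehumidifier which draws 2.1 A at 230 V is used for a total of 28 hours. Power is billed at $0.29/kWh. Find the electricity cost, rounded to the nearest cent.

Power = 2.1 A × 230 V = 483 W = 0.483 kW
Energy = 0.483 kW × 28 h = 13.524 kWh
Cost = 13.524 kWh × $0.29/kWh = $3.92

$3.92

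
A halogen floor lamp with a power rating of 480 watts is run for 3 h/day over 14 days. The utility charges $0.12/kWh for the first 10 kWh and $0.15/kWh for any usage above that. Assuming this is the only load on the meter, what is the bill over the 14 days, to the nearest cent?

Runtime = 3 h/day × 14 days = 42 h
Energy = 0.48 kW × 42 h = 20.16 kWh
Tier 1 (0–10 kWh): 10 × $0.12 = $1.2
Above 10 kWh: 10.16 × $0.15 = $1.524
Bill = $2.72

$2.72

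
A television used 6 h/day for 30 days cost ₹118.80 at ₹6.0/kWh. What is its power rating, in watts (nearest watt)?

Energy = ₹118.80 ÷ ₹6.0/kWh = 19.8 kWh
Runtime = 6 h/day × 30 days = 180 h
Power = 19.8 kWh ÷ 180 h = 0.11 kW = 110 W

110 W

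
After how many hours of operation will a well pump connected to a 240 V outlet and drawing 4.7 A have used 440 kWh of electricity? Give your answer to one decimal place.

390.1 h

Power = 4.7 A × 240 V = 1128 W = 1.128 kW
Hours = 440 kWh ÷ 1.128 kW = 390.1 h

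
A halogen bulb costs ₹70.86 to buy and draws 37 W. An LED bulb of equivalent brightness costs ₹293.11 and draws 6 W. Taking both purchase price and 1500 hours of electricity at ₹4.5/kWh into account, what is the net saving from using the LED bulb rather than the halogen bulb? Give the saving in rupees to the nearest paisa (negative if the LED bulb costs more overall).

halogen bulb: ₹70.86 + (37/1000) kW × 1500 h × ₹4.5 = ₹70.86 + ₹249.75 = ₹320.61
LED bulb: ₹293.11 + (6/1000) kW × 1500 h × ₹4.5 = ₹293.11 + ₹40.5 = ₹333.61
Saving = ₹320.61 − ₹333.61 = −₹13

-₹13.00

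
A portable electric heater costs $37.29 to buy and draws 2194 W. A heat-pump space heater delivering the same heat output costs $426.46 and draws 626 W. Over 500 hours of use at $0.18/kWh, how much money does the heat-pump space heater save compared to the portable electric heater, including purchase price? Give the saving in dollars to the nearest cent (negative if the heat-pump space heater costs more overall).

-$248.05

portable electric heater: $37.29 + (2194/1000) kW × 500 h × $0.18 = $37.29 + $197.46 = $234.75
heat-pump space heater: $426.46 + (626/1000) kW × 500 h × $0.18 = $426.46 + $56.34 = $482.8
Saving = $234.75 − $482.8 = −$248.05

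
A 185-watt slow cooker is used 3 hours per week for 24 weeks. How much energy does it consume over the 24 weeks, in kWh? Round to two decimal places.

13.32 kWh

Runtime = 3 h/week × 24 weeks = 72 h
Energy = 0.185 kW × 72 h = 13.32 kWh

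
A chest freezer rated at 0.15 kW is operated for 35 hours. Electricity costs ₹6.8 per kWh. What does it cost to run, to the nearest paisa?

Energy = 0.15 kW × 35 h = 5.25 kWh
Cost = 5.25 kWh × ₹6.8/kWh = ₹35.70

₹35.70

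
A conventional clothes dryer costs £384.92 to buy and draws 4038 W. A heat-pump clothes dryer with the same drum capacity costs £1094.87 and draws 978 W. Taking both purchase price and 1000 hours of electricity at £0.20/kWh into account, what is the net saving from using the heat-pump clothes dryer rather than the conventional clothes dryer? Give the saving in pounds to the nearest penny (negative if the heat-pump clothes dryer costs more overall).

conventional clothes dryer: £384.92 + (4038/1000) kW × 1000 h × £0.20 = £384.92 + £807.6 = £1192.52
heat-pump clothes dryer: £1094.87 + (978/1000) kW × 1000 h × £0.20 = £1094.87 + £195.6 = £1290.47
Saving = £1192.52 − £1290.47 = −£97.95

-£97.95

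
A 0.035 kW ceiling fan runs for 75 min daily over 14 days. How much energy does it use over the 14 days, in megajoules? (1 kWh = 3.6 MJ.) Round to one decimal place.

2.2 MJ

Runtime = 75 min × 14 = 1050 min = 17.5 h
Energy = 0.035 kW × 17.5 h = 0.6125 kWh
= 0.6125 × 3.6 MJ = 2.2 MJ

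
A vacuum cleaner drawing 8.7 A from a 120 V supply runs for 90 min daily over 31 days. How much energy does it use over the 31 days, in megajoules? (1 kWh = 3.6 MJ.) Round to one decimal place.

174.8 MJ

Power = 8.7 A × 120 V = 1044 W = 1.044 kW
Runtime = 90 min × 31 = 2790 min = 46.5 h
Energy = 1.044 kW × 46.5 h = 48.546 kWh
= 48.546 × 3.6 MJ = 174.8 MJ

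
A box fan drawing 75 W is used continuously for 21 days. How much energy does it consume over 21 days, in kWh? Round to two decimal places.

Runtime = 24 h × 21 = 504 h
Energy = 0.075 kW × 504 h = 37.8 kWh

37.80 kWh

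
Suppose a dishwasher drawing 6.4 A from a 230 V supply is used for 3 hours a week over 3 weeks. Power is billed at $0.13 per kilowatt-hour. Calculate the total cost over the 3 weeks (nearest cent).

$1.72

Power = 6.4 A × 230 V = 1472 W = 1.472 kW
Runtime = 3 h/week × 3 weeks = 9 h
Energy = 1.472 kW × 9 h = 13.248 kWh
Cost = 13.248 kWh × $0.13/kWh = $1.72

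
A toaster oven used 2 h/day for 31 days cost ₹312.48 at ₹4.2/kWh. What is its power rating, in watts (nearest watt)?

1200 W

Energy = ₹312.48 ÷ ₹4.2/kWh = 74.4 kWh
Runtime = 2 h/day × 31 days = 62 h
Power = 74.4 kWh ÷ 62 h = 1.2 kW = 1200 W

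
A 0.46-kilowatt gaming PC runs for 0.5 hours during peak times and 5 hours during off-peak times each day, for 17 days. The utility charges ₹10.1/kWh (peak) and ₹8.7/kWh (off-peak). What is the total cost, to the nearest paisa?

₹379.66

Peak energy = 0.46 kW × 0.5 h × 17 = 3.91 kWh
Off-peak energy = 0.46 kW × 5 h × 17 = 39.1 kWh
Cost = 3.91 × ₹10.1 + 39.1 × ₹8.7 = ₹39.491 + ₹340.17 = ₹379.66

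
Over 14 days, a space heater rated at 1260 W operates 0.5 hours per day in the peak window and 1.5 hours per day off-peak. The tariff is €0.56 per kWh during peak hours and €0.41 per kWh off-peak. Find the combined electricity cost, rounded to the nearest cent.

Peak energy = 1.26 kW × 0.5 h × 14 = 8.82 kWh
Off-peak energy = 1.26 kW × 1.5 h × 14 = 26.46 kWh
Cost = 8.82 × €0.56 + 26.46 × €0.41 = €4.9392 + €10.8486 = €15.79

€15.79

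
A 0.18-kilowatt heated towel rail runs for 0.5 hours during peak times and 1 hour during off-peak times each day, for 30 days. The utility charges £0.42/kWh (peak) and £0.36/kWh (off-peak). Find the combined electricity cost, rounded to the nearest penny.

£3.08

Peak energy = 0.18 kW × 0.5 h × 30 = 2.7 kWh
Off-peak energy = 0.18 kW × 1 h × 30 = 5.4 kWh
Cost = 2.7 × £0.42 + 5.4 × £0.36 = £1.134 + £1.944 = £3.08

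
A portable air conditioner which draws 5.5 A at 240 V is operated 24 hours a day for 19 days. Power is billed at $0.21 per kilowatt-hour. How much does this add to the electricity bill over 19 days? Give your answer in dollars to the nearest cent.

$126.40

Power = 5.5 A × 240 V = 1320 W = 1.32 kW
Runtime = 24 h × 19 = 456 h
Energy = 1.32 kW × 456 h = 601.92 kWh
Cost = 601.92 kWh × $0.21/kWh = $126.40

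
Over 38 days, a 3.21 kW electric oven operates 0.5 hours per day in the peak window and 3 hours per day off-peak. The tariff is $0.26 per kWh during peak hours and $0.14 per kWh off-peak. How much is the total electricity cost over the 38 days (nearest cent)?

$67.09

Peak energy = 3.21 kW × 0.5 h × 38 = 60.99 kWh
Off-peak energy = 3.21 kW × 3 h × 38 = 365.94 kWh
Cost = 60.99 × $0.26 + 365.94 × $0.14 = $15.8574 + $51.2316 = $67.09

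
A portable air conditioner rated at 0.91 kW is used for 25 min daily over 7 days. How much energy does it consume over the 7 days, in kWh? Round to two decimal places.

Runtime = 25 min × 7 = 175 min = 2.916666… h
Energy = 0.91 kW × 2.916666… h = 2.654166… kWh ≈ 2.65 kWh

2.65 kWh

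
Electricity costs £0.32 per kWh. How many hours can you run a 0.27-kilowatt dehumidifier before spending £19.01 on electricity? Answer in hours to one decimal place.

Energy available = £19.01 ÷ £0.32/kWh = 59.4063 kWh
Hours = 59.4063 kWh ÷ 0.27 kW = 220.0 h

220.0 h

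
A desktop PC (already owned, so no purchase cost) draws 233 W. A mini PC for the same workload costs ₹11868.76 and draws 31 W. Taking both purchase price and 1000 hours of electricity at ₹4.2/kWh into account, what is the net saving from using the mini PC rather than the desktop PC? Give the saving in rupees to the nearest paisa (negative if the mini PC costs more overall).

-₹11020.36

desktop PC: ₹0.00 + (233/1000) kW × 1000 h × ₹4.2 = ₹0.00 + ₹978.6 = ₹978.6
mini PC: ₹11868.76 + (31/1000) kW × 1000 h × ₹4.2 = ₹11868.76 + ₹130.2 = ₹11998.96
Saving = ₹978.6 − ₹11998.96 = −₹11020.36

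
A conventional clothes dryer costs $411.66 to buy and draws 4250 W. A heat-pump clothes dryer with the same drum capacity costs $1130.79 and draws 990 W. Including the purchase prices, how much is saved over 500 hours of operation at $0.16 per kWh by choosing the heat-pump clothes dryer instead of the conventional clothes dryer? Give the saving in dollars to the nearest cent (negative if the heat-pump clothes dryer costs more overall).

-$458.33

conventional clothes dryer: $411.66 + (4250/1000) kW × 500 h × $0.16 = $411.66 + $340 = $751.66
heat-pump clothes dryer: $1130.79 + (990/1000) kW × 500 h × $0.16 = $1130.79 + $79.2 = $1209.99
Saving = $751.66 − $1209.99 = −$458.33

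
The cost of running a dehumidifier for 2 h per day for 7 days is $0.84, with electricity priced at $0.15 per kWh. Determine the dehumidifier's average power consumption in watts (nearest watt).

400 W

Energy = $0.84 ÷ $0.15/kWh = 5.6 kWh
Runtime = 2 h/day × 7 days = 14 h
Power = 5.6 kWh ÷ 14 h = 0.4 kW = 400 W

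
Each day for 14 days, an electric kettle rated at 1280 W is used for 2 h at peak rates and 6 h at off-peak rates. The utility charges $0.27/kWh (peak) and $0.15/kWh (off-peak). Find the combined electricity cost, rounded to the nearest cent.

Peak energy = 1.28 kW × 2 h × 14 = 35.84 kWh
Off-peak energy = 1.28 kW × 6 h × 14 = 107.52 kWh
Cost = 35.84 × $0.27 + 107.52 × $0.15 = $9.6768 + $16.128 = $25.80

$25.80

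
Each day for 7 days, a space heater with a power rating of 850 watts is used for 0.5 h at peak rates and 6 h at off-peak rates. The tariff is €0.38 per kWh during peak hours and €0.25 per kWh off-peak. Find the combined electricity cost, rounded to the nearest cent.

€10.06

Peak energy = 0.85 kW × 0.5 h × 7 = 2.975 kWh
Off-peak energy = 0.85 kW × 6 h × 7 = 35.7 kWh
Cost = 2.975 × €0.38 + 35.7 × €0.25 = €1.1305 + €8.925 = €10.06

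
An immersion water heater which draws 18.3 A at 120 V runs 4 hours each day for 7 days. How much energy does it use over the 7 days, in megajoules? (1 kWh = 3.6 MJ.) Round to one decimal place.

Power = 18.3 A × 120 V = 2196 W = 2.196 kW
Runtime = 4 h/day × 7 days = 28 h
Energy = 2.196 kW × 28 h = 61.488 kWh
= 61.488 × 3.6 MJ = 221.4 MJ

221.4 MJ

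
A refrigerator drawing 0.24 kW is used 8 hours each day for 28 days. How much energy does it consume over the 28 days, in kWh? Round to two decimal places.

53.76 kWh

Runtime = 8 h/day × 28 days = 224 h
Energy = 0.24 kW × 224 h = 53.76 kWh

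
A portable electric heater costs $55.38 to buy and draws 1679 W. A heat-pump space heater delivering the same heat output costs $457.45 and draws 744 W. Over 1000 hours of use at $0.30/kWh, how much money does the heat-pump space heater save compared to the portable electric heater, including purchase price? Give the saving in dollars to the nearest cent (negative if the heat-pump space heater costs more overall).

-$121.57

portable electric heater: $55.38 + (1679/1000) kW × 1000 h × $0.30 = $55.38 + $503.7 = $559.08
heat-pump space heater: $457.45 + (744/1000) kW × 1000 h × $0.30 = $457.45 + $223.2 = $680.65
Saving = $559.08 − $680.65 = −$121.57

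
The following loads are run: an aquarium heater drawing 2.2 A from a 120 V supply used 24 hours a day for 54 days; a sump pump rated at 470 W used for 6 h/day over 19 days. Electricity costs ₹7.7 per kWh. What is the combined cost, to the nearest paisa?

₹3047.07

aquarium heater: Power = 2.2 A × 120 V = 264 W = 0.264 kW
aquarium heater: Runtime = 24 h × 54 = 1296 h
aquarium heater: 0.264 kW × 1296 h = 342.144 kWh
sump pump: Runtime = 6 h/day × 19 days = 114 h
sump pump: 0.47 kW × 114 h = 53.58 kWh
Total energy = 395.724 kWh
Cost = 395.724 × ₹7.7 = ₹3047.07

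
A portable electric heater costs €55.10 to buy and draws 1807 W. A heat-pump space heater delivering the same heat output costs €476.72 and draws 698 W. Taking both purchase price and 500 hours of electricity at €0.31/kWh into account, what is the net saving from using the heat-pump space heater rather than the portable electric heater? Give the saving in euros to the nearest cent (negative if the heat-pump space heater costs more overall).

portable electric heater: €55.10 + (1807/1000) kW × 500 h × €0.31 = €55.10 + €280.085 = €335.185
heat-pump space heater: €476.72 + (698/1000) kW × 500 h × €0.31 = €476.72 + €108.19 = €584.91
Saving = €335.185 − €584.91 = −€249.725 → -€249.73

-€249.73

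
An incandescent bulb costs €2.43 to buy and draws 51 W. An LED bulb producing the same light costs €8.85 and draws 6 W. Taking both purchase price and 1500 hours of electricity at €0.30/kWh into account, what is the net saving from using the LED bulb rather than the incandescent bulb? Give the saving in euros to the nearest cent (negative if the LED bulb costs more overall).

€13.83

incandescent bulb: €2.43 + (51/1000) kW × 1500 h × €0.30 = €2.43 + €22.95 = €25.38
LED bulb: €8.85 + (6/1000) kW × 1500 h × €0.30 = €8.85 + €2.7 = €11.55
Saving = €25.38 − €11.55 = €13.83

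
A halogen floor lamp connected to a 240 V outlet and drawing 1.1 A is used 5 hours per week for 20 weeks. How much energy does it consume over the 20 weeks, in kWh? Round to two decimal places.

26.40 kWh

Power = 1.1 A × 240 V = 264 W = 0.264 kW
Runtime = 5 h/week × 20 weeks = 100 h
Energy = 0.264 kW × 100 h = 26.4 kWh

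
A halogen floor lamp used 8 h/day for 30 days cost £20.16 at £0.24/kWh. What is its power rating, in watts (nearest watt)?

350 W

Energy = £20.16 ÷ £0.24/kWh = 84 kWh
Runtime = 8 h/day × 30 days = 240 h
Power = 84 kWh ÷ 240 h = 0.35 kW = 350 W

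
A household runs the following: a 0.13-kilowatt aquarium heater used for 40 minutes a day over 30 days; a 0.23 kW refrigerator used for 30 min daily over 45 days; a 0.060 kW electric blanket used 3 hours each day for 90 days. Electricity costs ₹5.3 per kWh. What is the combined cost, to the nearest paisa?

aquarium heater: Runtime = 40 min × 30 = 1200 min = 20 h
aquarium heater: 0.13 kW × 20 h = 2.6 kWh
refrigerator: Runtime = 30 min × 45 = 1350 min = 22.5 h
refrigerator: 0.23 kW × 22.5 h = 5.175 kWh
electric blanket: Runtime = 3 h/day × 90 days = 270 h
electric blanket: 0.06 kW × 270 h = 16.2 kWh
Total energy = 23.975 kWh
Cost = 23.975 × ₹5.3 = ₹127.07

₹127.07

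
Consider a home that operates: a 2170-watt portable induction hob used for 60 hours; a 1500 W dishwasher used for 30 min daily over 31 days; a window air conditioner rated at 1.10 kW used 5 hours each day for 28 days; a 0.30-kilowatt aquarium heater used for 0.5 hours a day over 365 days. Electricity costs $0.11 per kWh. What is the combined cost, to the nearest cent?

$39.84

portable induction hob: 2.17 kW × 60 h = 130.2 kWh
dishwasher: Runtime = 30 min × 31 = 930 min = 15.5 h
dishwasher: 1.5 kW × 15.5 h = 23.25 kWh
window air conditioner: Runtime = 5 h/day × 28 days = 140 h
window air conditioner: 1.1 kW × 140 h = 154 kWh
aquarium heater: Runtime = 0.5 h/day × 365 days = 182.5 h
aquarium heater: 0.3 kW × 182.5 h = 54.75 kWh
Total energy = 362.2 kWh
Cost = 362.2 × $0.11 = $39.84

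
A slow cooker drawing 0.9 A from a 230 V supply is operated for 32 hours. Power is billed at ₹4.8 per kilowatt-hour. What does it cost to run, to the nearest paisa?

₹31.80

Power = 0.9 A × 230 V = 207 W = 0.207 kW
Energy = 0.207 kW × 32 h = 6.624 kWh
Cost = 6.624 kWh × ₹4.8/kWh = ₹31.80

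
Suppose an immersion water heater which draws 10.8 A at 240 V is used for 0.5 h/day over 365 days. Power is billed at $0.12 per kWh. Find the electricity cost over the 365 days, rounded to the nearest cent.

Power = 10.8 A × 240 V = 2592 W = 2.592 kW
Runtime = 0.5 h/day × 365 days = 182.5 h
Energy = 2.592 kW × 182.5 h = 473.04 kWh
Cost = 473.04 kWh × $0.12/kWh = $56.76

$56.76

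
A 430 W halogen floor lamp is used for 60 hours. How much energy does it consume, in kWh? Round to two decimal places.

Energy = 0.43 kW × 60 h = 25.8 kWh

25.80 kWh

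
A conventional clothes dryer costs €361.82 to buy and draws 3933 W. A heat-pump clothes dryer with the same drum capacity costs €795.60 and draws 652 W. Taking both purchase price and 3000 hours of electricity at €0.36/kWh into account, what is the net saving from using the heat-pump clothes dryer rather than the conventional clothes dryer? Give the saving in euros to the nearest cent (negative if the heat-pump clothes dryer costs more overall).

conventional clothes dryer: €361.82 + (3933/1000) kW × 3000 h × €0.36 = €361.82 + €4247.64 = €4609.46
heat-pump clothes dryer: €795.60 + (652/1000) kW × 3000 h × €0.36 = €795.60 + €704.16 = €1499.76
Saving = €4609.46 − €1499.76 = €3109.7

€3109.70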